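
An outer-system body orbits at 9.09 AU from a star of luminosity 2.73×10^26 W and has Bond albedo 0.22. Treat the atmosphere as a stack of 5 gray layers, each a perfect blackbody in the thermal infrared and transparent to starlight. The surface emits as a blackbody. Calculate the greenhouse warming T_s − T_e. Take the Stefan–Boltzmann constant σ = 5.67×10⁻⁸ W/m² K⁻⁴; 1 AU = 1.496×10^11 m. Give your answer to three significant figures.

45.1 K

d = 9.09 × 1.496×10^11 m = 1.360×10^12 m.
Spreading L over a sphere of radius d: S = 2.73×10^26/(4π·1.36×10^12²) = 11.75 W/m².
The effective emission temperature is T_e = [S(1−α)/(4σ)]^¼ = 79.73 K.
T_s = (N+1)^(1/4)·T_e = 124.8 K.
So the greenhouse effect raises the surface by 124.8 − 79.73 = 45.05 K.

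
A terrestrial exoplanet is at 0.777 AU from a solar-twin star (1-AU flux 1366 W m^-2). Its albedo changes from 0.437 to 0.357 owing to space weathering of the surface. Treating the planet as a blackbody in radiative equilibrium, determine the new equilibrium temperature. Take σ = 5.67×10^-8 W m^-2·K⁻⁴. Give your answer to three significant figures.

283 kelvin

Irradiance scales as 1/d², so S = 1366 W m^-2 × (1/0.777)² = 2263 W m^-2.
New equilibrium: T₂ = [(1−0.357)·2263/(4σ)]^(1/4) = 283.0 K.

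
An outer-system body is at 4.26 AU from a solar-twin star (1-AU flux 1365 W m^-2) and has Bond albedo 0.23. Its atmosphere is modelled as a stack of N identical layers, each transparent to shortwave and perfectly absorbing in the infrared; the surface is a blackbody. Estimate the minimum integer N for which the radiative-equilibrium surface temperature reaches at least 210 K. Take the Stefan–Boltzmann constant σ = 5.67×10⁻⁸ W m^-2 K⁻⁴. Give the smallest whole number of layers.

Flux at the orbit: S = 1365/(4.26)² = 75.22 W m^-2.
OLR = S(1−α)/4 = 14.48 W m^-2; the top layer radiates at T_e = 126.4 K.
Since T_s⁴ = (N+1)T_e⁴, we need N ≥ (T_s/T_e)⁴ − 1 = 6.616.
Rounding up, N = 7.

7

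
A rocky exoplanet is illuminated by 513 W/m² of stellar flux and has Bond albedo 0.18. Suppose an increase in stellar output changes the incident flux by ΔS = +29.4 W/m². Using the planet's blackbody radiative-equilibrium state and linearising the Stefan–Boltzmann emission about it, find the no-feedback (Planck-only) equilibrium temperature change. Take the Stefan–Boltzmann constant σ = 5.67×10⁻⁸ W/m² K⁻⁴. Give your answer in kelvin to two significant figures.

3.0 K

Reference equilibrium: T_e = [S(1−α)/(4σ)]^(1/4) = 207.5 K.
Only a fraction (1−α) is absorbed and it's spread over 4πR², so ΔF = (1−α)ΔS/4 = 6.027 W/m².
Linearising σT⁴ gives d(σT⁴)/dT = 4σT_e³ = 2.027 W/m² per K.
So ΔT₀ = 6.027/2.027 = 2.97 K.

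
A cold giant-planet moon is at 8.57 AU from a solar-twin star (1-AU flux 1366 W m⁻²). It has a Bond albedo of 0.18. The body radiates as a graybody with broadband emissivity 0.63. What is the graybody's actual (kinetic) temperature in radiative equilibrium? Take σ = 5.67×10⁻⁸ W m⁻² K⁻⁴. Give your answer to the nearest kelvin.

Irradiance scales as 1/d², so S = 1366 W m⁻² × (1/8.57)² = 18.60 W m⁻².
The planet absorbs (1−α)S over its disc πR² and re-emits over 4πR², so the mean absorbed flux is (1−0.18)·18.60/4 = 3.813 W m⁻².
Radiative balance εσT⁴ = 3.813 gives T = [3.813/(0.63·σ)]^(1/4) = 101.6 K.

102 K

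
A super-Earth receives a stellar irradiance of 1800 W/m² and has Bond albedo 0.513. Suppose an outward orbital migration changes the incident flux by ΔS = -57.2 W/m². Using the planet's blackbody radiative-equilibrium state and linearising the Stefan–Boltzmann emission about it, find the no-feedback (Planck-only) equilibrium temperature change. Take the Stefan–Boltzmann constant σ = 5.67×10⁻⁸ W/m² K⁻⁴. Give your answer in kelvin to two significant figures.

-2.0 K

Unperturbed T_e = [1800·(1−0.513)/(4σ)]^¼ = 249.3 K.
ΔF = Δ[S(1−α)]/4 = (1−0.513)·-57.2/4 = -6.964 W/m².
The Planck feedback parameter is 4σT_e³ = 3.516 W/m²/K.
Hence the no-feedback warming is ΔF/(4σT_e³) = -1.98 K.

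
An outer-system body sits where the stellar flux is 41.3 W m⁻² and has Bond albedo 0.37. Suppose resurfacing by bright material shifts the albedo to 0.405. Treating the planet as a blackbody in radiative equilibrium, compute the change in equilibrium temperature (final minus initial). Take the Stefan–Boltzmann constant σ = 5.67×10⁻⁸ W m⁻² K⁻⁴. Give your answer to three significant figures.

-1.47 K

Before: T₁ = [41.30·0.63/(4σ)]^(1/4) = 103.5 K.
With α = 0.405, T₂ = 102.0 K.
ΔT = T₂ − T₁ = -1.468 K.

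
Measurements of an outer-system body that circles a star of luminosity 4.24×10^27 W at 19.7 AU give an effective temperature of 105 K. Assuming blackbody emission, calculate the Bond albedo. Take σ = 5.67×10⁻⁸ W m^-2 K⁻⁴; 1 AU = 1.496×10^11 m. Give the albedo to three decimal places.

Orbital distance: d = 19.7 AU = 2.947×10^12 m.
Flux at the orbit: S = L/(4πd²) = 4.24×10^27/(4π·(2.95×10^12)²) = 38.85 W m^-2.
From σT⁴ = S(1−α)/4 we invert for α: 1−α = 4σT⁴/S.
σT⁴ = 6.892 W m^-2, so 4σT⁴ = 27.57 W m^-2.
1−α = 27.57/38.85 = 0.7096, so α = 0.2904.

0.290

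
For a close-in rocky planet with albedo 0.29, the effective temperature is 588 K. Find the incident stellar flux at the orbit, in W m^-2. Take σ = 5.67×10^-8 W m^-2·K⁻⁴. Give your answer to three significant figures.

Invert the energy balance for S: S = 4σT⁴/(1−α).
σT⁴ = 5.67×10⁻⁸·(588)⁴ = 6778 W m^-2.
S = 4·6778/0.71 = 38190 W m^-2.

38200 W m^-2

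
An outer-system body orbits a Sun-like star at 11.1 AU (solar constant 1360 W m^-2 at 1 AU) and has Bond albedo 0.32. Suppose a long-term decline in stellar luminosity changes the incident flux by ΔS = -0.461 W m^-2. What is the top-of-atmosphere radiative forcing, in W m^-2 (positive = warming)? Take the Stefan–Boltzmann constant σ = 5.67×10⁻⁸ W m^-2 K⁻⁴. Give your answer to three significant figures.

Flux at the orbit: S = 1360/(11.1)² = 11.04 W m^-2.
Only a fraction (1−α) is absorbed and it's spread over 4πR², so ΔF = (1−α)ΔS/4 = -0.07837 W m^-2.

-0.0784 W m^-2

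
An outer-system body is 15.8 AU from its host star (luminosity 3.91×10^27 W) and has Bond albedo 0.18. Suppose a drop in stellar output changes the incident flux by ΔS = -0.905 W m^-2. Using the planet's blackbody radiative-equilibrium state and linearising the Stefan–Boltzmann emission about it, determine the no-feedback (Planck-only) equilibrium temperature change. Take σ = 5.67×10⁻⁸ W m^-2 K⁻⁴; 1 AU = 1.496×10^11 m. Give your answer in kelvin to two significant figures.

Orbital distance: d = 15.8 AU = 2.364×10^12 m.
S = L/(4πd²) = 55.69 W m^-2.
The baseline emission temperature is T_e = 119.1 K.
TOA radiative forcing: ΔF = (1−α)ΔS/4 = 0.82·(-0.905)/4 = -0.1855 W m^-2.
Linearising σT⁴ gives d(σT⁴)/dT = 4σT_e³ = 0.3834 W m^-2 per K.
ΔT₀ = ΔF/λ_P = -0.1855/0.3834 = -0.484 K.

-0.48 K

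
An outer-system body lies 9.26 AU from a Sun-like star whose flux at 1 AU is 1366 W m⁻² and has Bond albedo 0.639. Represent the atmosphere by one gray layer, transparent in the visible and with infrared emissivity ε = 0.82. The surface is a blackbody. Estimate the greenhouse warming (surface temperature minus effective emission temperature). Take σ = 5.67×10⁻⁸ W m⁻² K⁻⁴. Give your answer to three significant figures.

10.0 K

By the inverse-square law, S = 1366/9.26² = 15.93 W m⁻².
The planet radiates to space at T_e = [S(1−α)/(4σ)]^(1/4) = 70.96 K.
Surface balance with a leaky layer gives σT_s⁴ = σT_e⁴·2/(2−ε), so T_s = T_e·[2/(2−0.82)]^(1/4) = 80.97 K.
The atmosphere warms the surface by 10.01 K.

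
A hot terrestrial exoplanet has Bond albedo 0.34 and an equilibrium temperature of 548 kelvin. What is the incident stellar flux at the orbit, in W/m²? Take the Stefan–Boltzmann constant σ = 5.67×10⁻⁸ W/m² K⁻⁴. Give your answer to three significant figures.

From S(1−α)/4 = σT⁴: S = 4σT⁴/(1−α).
σT⁴ = 5.67×10⁻⁸·(548)⁴ = 5113 W/m².
So S = 4×5113/(1−0.34) = 30990 W/m².

31000 W/m²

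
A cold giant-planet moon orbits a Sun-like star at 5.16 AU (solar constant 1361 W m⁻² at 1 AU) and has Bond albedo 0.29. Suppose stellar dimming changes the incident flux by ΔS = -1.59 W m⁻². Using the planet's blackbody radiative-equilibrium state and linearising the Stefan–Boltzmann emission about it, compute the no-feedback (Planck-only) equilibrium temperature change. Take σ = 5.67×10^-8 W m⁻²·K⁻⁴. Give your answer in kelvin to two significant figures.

-0.87 K

By the inverse-square law, S = 1361/5.16² = 51.12 W m⁻².
Unperturbed T_e = [51.12·(1−0.29)/(4σ)]^¼ = 112.5 K.
ΔF = Δ[S(1−α)]/4 = (1−0.29)·-1.59/4 = -0.2822 W m⁻².
Linearising σT⁴ gives d(σT⁴)/dT = 4σT_e³ = 0.3227 W m⁻² per K.
ΔT₀ = ΔF/λ_P = -0.2822/0.3227 = -0.875 K.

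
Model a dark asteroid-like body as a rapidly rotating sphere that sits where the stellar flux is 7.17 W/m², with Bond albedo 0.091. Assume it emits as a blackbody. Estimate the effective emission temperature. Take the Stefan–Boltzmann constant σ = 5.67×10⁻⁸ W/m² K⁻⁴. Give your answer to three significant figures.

Absorbed flux (global mean): S(1−α)/4 = 7.170·0.909/4 = 1.629 W/m².
In equilibrium σT⁴ equals this, so T = 73.22 K.

73.2 K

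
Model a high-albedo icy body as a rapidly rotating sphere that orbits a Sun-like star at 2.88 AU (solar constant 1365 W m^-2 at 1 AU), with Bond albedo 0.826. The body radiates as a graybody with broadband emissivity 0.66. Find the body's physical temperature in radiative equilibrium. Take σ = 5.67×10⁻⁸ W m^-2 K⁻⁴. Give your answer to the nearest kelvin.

118 K

Irradiance scales as 1/d², so S = 1365 W m^-2 × (1/2.88)² = 164.6 W m^-2.
Absorbed flux (global mean): S(1−α)/4 = 164.6·0.174/4 = 7.159 W m^-2.
Radiative balance εσT⁴ = 7.159 gives T = [7.159/(0.66·σ)]^(1/4) = 117.6 K.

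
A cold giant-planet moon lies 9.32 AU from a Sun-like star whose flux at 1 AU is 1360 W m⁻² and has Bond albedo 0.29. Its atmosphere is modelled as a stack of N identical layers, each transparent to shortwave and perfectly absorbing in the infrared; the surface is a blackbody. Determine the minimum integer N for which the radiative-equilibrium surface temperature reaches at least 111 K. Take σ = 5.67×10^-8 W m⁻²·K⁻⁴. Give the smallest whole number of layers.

3

By the inverse-square law, S = 1360/9.32² = 15.66 W m⁻².
The effective emission temperature is T_e = [S(1−α)/(4σ)]^¼ = 83.67 K.
Since T_s⁴ = (N+1)T_e⁴, we need N ≥ (T_s/T_e)⁴ − 1 = 2.097.
Rounding up, N = 3.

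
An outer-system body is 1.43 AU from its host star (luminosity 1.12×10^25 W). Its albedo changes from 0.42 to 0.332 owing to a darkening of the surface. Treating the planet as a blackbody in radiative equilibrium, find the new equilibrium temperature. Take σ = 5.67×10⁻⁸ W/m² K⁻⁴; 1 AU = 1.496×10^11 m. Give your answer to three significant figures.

87.0 kelvin

Orbital distance: d = 1.43 AU = 2.139×10^11 m.
S = L/(4πd²) = 19.47 W/m².
With the new albedo, S(1−α₂)/4 = 3.252 W/m², so T₂ = 87.03 K.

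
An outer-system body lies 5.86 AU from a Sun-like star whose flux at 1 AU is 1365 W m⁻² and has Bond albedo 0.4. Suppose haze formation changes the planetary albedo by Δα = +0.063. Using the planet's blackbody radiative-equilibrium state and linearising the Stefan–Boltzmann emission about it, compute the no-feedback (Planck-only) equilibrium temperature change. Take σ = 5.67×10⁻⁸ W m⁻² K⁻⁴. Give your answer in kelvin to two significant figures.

By the inverse-square law, S = 1365/5.86² = 39.75 W m⁻².
Reference equilibrium: T_e = [S(1−α)/(4σ)]^(1/4) = 101.3 K.
TOA radiative forcing: ΔF = −S·Δα/4 = −39.75·(+0.063)/4 = -0.6261 W m⁻².
The Planck feedback parameter is 4σT_e³ = 0.2355 W m⁻²/K.
So ΔT₀ = -0.6261/0.2355 = -2.66 K.

-2.7 K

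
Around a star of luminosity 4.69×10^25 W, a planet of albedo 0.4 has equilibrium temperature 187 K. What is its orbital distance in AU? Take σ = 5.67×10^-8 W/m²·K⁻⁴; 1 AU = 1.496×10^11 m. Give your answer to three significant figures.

Required flux: S = 4σT⁴/(1−α) = 462.2 W/m².
S = L/(4πd²) → d = √(L/4πS) = √(4.69×10^25/(4π·462.2)) = 8.986×10^10 m = 0.6006 AU.

0.601 AU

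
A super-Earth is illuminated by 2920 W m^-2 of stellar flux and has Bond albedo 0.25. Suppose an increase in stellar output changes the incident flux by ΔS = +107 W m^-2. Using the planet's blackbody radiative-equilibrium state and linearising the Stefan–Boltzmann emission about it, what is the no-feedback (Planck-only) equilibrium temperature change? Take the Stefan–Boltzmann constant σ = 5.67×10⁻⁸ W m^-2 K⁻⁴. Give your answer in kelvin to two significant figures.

2.9 K

Unperturbed T_e = [2920·(1−0.25)/(4σ)]^¼ = 313.5 K.
TOA radiative forcing: ΔF = (1−α)ΔS/4 = 0.75·(+107)/4 = 20.06 W m^-2.
Linearising σT⁴ gives d(σT⁴)/dT = 4σT_e³ = 6.986 W m^-2 per K.
So ΔT₀ = 20.06/6.986 = 2.87 K.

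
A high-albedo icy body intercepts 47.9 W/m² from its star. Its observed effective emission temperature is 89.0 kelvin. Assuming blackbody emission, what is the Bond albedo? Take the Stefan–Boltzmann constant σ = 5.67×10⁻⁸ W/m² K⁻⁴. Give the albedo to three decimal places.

Rearranging the radiative balance, α = 1 − 4σT⁴/S.
σT⁴ = 3.557 W/m², so 4σT⁴ = 14.23 W/m².
1−α = 14.23/47.90 = 0.2971, so α = 0.7029.

0.703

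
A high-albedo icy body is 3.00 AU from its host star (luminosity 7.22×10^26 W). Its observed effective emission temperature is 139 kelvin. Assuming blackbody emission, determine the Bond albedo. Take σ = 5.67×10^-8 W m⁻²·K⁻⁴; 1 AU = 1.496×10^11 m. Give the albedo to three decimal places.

0.703

Orbital distance: d = 3.00 AU = 4.488×10^11 m.
Spreading L over a sphere of radius d: S = 7.22×10^26/(4π·4.49×10^11²) = 285.2 W m⁻².
Energy balance: S(1−α)/4 = σT⁴, so 1−α = 4σT⁴/S.
σT⁴ = 21.17 W m⁻², so 4σT⁴ = 84.66 W m⁻².
1−α = 84.66/285.2 = 0.2968, so α = 0.7032.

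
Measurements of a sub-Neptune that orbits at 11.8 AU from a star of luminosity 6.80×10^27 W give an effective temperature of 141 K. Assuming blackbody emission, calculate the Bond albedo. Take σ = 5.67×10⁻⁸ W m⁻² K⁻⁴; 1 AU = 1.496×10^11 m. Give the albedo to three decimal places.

0.484

Orbital distance: d = 11.8 AU = 1.765×10^12 m.
S = L/(4πd²) = 173.6 W m⁻².
From σT⁴ = S(1−α)/4 we invert for α: 1−α = 4σT⁴/S.
σT⁴ = 22.41 W m⁻², so 4σT⁴ = 89.64 W m⁻².
Hence α = 1 − 89.64/173.6 = 0.4838.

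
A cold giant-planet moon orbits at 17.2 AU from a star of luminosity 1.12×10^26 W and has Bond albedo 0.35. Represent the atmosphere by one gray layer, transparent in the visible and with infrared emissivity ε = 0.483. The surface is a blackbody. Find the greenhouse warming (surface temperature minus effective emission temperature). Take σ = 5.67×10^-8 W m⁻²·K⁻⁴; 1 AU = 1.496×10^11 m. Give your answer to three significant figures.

d = 17.2 × 1.496×10^11 m = 2.573×10^12 m.
S = L/(4πd²) = 1.346 W m⁻².
The planet radiates to space at T_e = [S(1−α)/(4σ)]^(1/4) = 44.32 K.
The surface balance (absorbed SW + ε·downward IR = σT_s⁴) with T_a⁴ = T_s⁴/2 reduces to T_s = T_e·[2/(2−ε)]^¼ = 47.49 K.
Greenhouse warming: T_s − T_e = 3.171 K.

3.17 kelvin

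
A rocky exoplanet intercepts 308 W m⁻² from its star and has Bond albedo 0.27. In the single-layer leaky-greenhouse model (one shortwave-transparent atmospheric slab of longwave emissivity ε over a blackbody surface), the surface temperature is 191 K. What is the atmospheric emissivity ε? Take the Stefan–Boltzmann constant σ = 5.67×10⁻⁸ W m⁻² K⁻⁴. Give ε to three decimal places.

0.510

TOA balance gives T_e = 177.4 K.
Since (2−ε)/2 = (T_e/T_s)⁴ = 0.7449, ε = 0.5102.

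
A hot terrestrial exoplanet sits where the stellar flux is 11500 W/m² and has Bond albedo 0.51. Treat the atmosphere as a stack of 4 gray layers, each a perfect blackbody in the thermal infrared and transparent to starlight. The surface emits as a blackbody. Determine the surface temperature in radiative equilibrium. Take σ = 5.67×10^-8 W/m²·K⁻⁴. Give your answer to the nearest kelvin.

594 K

OLR = S(1−α)/4 = 1409 W/m²; the top layer radiates at T_e = 397.0 K.
Layer-by-layer balance gives σT_s⁴ = (N+1)σT_e⁴, so T_s = 5^¼·397.0 = 593.7 K.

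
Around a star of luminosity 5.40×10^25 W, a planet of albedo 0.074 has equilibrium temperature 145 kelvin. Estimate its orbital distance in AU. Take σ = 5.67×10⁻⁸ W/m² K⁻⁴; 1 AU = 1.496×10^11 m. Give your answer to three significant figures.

1.33 AU

Required flux: S = 4σT⁴/(1−α) = 108.3 W/m².
S = L/(4πd²) → d = √(L/4πS) = √(5.40×10^25/(4π·108.3)) = 1.992×10^11 m = 1.332 AU.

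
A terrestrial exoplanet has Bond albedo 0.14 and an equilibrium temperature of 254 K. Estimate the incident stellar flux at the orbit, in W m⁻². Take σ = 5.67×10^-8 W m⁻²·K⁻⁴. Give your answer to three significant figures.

Invert the energy balance for S: S = 4σT⁴/(1−α).
The emitted flux is σT⁴ = 236.0 W m⁻².
S = 4·236.0/0.86 = 1098 W m⁻².

1100 W m⁻²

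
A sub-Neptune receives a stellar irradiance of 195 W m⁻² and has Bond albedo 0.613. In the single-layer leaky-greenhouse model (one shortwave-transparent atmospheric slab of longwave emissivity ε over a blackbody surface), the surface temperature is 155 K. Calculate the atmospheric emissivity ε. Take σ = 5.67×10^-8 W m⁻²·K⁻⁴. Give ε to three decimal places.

0.847

Effective temperature: T_e = [S(1−α)/(4σ)]^(1/4) = 135.1 K.
T_s⁴ = T_e⁴·2/(2−ε) → ε = 2 − 2(T_e/T_s)⁴ = 2 − 2·(135.1/155)⁴ = 0.8471.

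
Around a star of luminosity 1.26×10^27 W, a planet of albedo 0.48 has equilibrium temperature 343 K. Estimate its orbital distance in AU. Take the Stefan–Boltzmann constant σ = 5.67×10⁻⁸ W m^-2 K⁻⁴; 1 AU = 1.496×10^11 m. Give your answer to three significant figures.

0.861 AU

Energy balance gives S = 4σT⁴/(1−α) = 6037 W m^-2.
S = L/(4πd²) → d = √(L/4πS) = √(1.26×10^27/(4π·6037)) = 1.289×10^11 m = 0.8615 AU.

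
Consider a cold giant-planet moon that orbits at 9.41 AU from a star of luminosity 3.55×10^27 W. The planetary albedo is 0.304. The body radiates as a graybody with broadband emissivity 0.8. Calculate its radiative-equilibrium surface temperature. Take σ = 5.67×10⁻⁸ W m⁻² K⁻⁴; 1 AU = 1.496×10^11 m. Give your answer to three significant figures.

Orbital distance: d = 9.41 AU = 1.408×10^12 m.
Flux at the orbit: S = L/(4πd²) = 3.55×10^27/(4π·(1.41×10^12)²) = 142.6 W m⁻².
The planet absorbs (1−α)S over its disc πR² and re-emits over 4πR², so the mean absorbed flux is (1−0.304)·142.6/4 = 24.80 W m⁻².
Radiative balance εσT⁴ = 24.80 gives T = [24.80/(0.8·σ)]^(1/4) = 152.9 K.

153 kelvin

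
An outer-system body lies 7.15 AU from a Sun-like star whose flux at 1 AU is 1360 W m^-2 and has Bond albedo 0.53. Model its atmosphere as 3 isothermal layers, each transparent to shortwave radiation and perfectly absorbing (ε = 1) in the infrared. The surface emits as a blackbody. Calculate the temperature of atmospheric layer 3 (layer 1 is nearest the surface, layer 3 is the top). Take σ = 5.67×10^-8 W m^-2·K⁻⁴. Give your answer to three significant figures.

86.2 kelvin

Flux at the orbit: S = 1360/(7.15)² = 26.60 W m^-2.
The effective emission temperature is T_e = [S(1−α)/(4σ)]^¼ = 86.17 K.
The net upward flux σT_e⁴ is constant between every pair of levels, so T_k⁴ = (N+1−k)T_e⁴.
With k = 3: T_3 = (3+1−3)^¼·86.17 K = 86.17 K.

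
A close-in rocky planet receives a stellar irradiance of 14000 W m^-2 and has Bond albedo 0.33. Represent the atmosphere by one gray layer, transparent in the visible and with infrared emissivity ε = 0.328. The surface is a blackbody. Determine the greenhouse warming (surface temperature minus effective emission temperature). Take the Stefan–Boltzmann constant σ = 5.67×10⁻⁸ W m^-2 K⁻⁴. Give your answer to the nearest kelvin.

21 K

At the top of the atmosphere, σT_e⁴ = S(1−α)/4 = 2345 W m^-2, giving T_e = 451.0 K.
Surface balance with a leaky layer gives σT_s⁴ = σT_e⁴·2/(2−ε), so T_s = T_e·[2/(2−0.328)]^(1/4) = 471.6 K.
The atmosphere warms the surface by 20.65 K.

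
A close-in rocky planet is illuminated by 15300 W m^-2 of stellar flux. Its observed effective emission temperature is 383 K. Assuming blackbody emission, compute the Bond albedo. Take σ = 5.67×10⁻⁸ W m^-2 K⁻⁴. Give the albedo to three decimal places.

0.681

From σT⁴ = S(1−α)/4 we invert for α: 1−α = 4σT⁴/S.
σT⁴ = 1220 W m^-2, so 4σT⁴ = 4880 W m^-2.
Hence α = 1 − 4880/15300 = 0.6810.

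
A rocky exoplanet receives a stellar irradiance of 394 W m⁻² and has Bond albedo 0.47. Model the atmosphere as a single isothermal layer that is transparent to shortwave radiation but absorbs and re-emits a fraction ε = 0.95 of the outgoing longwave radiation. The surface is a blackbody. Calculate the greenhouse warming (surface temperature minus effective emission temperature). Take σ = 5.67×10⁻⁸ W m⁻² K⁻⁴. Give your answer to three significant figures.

At the top of the atmosphere, σT_e⁴ = S(1−α)/4 = 52.21 W m⁻², giving T_e = 174.2 K.
Surface balance with a leaky layer gives σT_s⁴ = σT_e⁴·2/(2−ε), so T_s = T_e·[2/(2−0.95)]^(1/4) = 204.6 K.
T_s − T_e = 204.6 − 174.2 = 30.45 K.

30.4 K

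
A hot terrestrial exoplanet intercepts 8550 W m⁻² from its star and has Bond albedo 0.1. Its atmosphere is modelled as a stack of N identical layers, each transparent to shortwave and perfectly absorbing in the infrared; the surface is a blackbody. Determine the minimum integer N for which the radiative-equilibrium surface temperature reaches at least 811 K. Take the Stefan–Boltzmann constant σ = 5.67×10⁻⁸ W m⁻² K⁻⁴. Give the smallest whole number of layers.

12

Top-of-atmosphere balance: σT_e⁴ = S(1−α)/4 = 1924 W m⁻² → T_e = 429.2 K.
T_s = (N+1)^(1/4)·T_e ≥ 811 K requires N+1 ≥ (T_s/T_e)⁴ = (811/429.2)⁴ = 12.750.
So N ≥ 11.750; the smallest integer is N = 12.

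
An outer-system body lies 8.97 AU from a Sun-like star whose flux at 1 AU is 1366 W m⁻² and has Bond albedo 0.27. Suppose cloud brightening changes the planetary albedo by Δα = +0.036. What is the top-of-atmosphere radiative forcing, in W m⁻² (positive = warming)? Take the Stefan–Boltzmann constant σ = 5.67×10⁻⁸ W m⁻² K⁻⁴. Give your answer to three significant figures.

-0.153 W m⁻²

By the inverse-square law, S = 1366/8.97² = 16.98 W m⁻².
TOA radiative forcing: ΔF = −S·Δα/4 = −16.98·(+0.036)/4 = -0.1528 W m⁻².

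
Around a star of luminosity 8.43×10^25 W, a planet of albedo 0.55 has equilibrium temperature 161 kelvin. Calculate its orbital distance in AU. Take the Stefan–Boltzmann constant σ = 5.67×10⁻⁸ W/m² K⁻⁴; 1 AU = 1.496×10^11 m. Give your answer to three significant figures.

Energy balance gives S = 4σT⁴/(1−α) = 338.6 W/m².
S = L/(4πd²) → d = √(L/4πS) = √(8.43×10^25/(4π·338.6)) = 1.407×10^11 m = 0.9408 AU.

0.941 AU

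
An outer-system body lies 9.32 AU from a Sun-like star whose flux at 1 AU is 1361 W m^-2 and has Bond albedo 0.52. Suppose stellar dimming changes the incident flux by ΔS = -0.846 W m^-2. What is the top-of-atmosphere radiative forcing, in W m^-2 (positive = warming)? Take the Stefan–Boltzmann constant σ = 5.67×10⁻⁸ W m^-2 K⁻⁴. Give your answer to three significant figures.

By the inverse-square law, S = 1361/9.32² = 15.67 W m^-2.
ΔF = Δ[S(1−α)]/4 = (1−0.52)·-0.846/4 = -0.1015 W m^-2.

-0.102 W m^-2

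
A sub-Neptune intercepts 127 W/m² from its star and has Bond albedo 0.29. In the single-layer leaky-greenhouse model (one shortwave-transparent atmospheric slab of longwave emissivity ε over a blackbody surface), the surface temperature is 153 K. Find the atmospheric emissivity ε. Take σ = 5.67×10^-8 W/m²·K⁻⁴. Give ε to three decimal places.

First, T_e = [127.0·(1−0.29)/(4σ)]^(1/4) = 141.2 K.
Inverting T_s⁴ = 2T_e⁴/(2−ε): (T_e/T_s)⁴ = 0.7255, so ε = 2(1 − 0.7255) = 0.5489.

0.549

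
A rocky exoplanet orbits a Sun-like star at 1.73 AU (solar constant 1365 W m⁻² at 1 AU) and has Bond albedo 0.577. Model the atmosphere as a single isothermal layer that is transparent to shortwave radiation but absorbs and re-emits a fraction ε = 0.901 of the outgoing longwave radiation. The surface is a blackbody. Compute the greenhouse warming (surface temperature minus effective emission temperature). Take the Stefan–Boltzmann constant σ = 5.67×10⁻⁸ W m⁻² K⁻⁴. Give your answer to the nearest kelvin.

Irradiance scales as 1/d², so S = 1365 W m⁻² × (1/1.73)² = 456.1 W m⁻².
Effective emission temperature (TOA balance): σT_e⁴ = S(1−α)/4 = 48.23 W m⁻² → T_e = 170.8 K.
Surface balance with a leaky layer gives σT_s⁴ = σT_e⁴·2/(2−ε), so T_s = T_e·[2/(2−0.901)]^(1/4) = 198.4 K.
Greenhouse warming: T_s − T_e = 27.58 K.

28 kelvin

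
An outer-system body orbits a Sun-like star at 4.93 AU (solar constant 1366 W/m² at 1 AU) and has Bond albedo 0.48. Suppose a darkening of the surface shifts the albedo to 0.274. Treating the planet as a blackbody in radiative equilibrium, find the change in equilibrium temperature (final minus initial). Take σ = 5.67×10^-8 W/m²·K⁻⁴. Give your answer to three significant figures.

9.27 kelvin

Irradiance scales as 1/d², so S = 1366 W/m² × (1/4.93)² = 56.20 W/m².
With α = 0.48, T₁ = 106.5 K.
Final:   T₂ = [S(1−0.274)/(4σ)]^(1/4) = 115.8 K.
Change: 115.8 − 106.5 = 9.270 K.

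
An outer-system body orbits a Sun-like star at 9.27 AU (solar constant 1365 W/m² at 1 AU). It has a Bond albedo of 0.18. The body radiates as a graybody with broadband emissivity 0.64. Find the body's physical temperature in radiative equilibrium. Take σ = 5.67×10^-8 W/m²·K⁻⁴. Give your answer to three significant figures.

By the inverse-square law, S = 1365/9.27² = 15.88 W/m².
Absorbed flux (global mean): S(1−α)/4 = 15.88·0.82/4 = 3.256 W/m².
Equating to εσT⁴ with ε = 0.64: T = (3.256/0.64σ)^(1/4) = 97.33 K.

97.3 K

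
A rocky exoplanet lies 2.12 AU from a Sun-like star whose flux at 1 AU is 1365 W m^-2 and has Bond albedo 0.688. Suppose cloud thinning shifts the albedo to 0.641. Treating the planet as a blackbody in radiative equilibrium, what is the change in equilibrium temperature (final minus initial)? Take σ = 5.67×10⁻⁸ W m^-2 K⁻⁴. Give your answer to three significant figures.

By the inverse-square law, S = 1365/2.12² = 303.7 W m^-2.
Before: T₁ = [303.7·0.312/(4σ)]^(1/4) = 143.0 K.
With α = 0.641, T₂ = 148.1 K.
Change: 148.1 − 143.0 = 5.104 K.

5.10 kelvin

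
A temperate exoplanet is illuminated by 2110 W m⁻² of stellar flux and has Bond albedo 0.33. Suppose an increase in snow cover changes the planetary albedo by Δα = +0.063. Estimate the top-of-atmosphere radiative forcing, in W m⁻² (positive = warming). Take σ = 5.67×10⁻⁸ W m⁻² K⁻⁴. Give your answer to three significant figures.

-33.2 W m⁻²

ΔF = −(S/4)Δα = −(2110/4)×(+0.063) = -33.23 W m⁻².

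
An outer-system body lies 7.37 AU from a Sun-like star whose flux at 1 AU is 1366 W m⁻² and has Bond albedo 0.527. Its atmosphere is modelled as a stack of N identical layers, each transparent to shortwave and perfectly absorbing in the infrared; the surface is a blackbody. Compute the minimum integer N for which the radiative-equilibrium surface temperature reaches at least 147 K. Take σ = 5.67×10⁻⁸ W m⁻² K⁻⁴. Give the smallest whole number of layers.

8

Irradiance scales as 1/d², so S = 1366 W m⁻² × (1/7.37)² = 25.15 W m⁻².
The effective emission temperature is T_e = [S(1−α)/(4σ)]^¼ = 85.10 K.
Since T_s⁴ = (N+1)T_e⁴, we need N ≥ (T_s/T_e)⁴ − 1 = 7.903.
The minimum whole number is N = 8.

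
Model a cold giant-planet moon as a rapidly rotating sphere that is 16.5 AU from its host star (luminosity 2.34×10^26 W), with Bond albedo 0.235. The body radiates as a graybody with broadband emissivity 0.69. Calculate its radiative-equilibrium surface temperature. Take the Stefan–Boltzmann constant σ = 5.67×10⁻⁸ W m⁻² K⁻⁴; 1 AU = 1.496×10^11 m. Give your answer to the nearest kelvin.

Orbital distance: d = 16.5 AU = 2.468×10^12 m.
Flux at the orbit: S = L/(4πd²) = 2.34×10^26/(4π·(2.47×10^12)²) = 3.056 W m⁻².
Absorbed flux (global mean): S(1−α)/4 = 3.056·0.765/4 = 0.5845 W m⁻².
Equating to εσT⁴ with ε = 0.69: T = (0.5845/0.69σ)^(1/4) = 62.17 K.

62 K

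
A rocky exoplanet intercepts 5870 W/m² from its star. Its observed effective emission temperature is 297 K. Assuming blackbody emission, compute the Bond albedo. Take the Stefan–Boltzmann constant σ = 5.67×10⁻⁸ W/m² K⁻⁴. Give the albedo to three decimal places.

0.699

Rearranging the radiative balance, α = 1 − 4σT⁴/S.
4σT⁴ = 4·5.67×10⁻⁸·(297)⁴ = 1765 W/m².
Hence α = 1 − 1765/5870 = 0.6994.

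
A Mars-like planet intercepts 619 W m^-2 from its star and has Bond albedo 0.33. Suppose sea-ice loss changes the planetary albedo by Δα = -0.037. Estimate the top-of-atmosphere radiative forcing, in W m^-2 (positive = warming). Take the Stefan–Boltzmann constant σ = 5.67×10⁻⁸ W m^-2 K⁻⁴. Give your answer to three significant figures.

TOA radiative forcing: ΔF = −S·Δα/4 = −619.0·(-0.037)/4 = 5.726 W m^-2.

5.73 W m^-2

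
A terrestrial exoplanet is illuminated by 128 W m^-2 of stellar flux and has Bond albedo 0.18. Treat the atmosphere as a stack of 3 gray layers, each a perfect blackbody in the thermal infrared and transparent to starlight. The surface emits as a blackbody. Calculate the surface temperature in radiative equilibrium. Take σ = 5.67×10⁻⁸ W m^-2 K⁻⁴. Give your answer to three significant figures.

The effective emission temperature is T_e = [S(1−α)/(4σ)]^¼ = 146.7 K.
With N = 3 opaque layers, T_s = (N+1)^(1/4)·T_e = 4^(1/4)·146.7 = 207.4 K.

207 K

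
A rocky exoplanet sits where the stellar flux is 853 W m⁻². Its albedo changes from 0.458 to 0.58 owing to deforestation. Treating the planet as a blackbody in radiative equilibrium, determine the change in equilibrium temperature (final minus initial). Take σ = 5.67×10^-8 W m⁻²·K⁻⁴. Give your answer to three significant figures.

-13.1 K

With α = 0.458, T₁ = 212.5 K.
With α = 0.58, T₂ = 199.4 K.
Change: 199.4 − 212.5 = -13.12 K.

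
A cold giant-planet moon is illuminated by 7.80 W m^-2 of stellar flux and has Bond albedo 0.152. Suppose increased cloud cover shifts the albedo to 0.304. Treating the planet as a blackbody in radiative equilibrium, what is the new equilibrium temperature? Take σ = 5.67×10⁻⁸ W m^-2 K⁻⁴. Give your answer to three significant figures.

T₂ = [S(1−α₂)/(4σ)]^(1/4) = [7.800·0.696/(4σ)]^(1/4) = 69.95 K.

69.9 K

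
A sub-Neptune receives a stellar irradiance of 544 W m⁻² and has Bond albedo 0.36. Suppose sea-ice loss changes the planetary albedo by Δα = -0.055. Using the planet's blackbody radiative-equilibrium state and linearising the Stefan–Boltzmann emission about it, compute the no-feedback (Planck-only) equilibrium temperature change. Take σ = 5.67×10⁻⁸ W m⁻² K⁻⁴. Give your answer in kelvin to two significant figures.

The baseline emission temperature is T_e = 197.9 K.
ΔF = −(S/4)Δα = −(544.0/4)×(-0.055) = 7.480 W m⁻².
Linearising σT⁴ gives d(σT⁴)/dT = 4σT_e³ = 1.759 W m⁻² per K.
So ΔT₀ = 7.480/1.759 = 4.25 K.

4.3 K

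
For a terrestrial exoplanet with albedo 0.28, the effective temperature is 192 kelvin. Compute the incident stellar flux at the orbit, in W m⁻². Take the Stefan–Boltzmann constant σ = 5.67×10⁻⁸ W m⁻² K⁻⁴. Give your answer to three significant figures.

428 W m⁻²

From S(1−α)/4 = σT⁴: S = 4σT⁴/(1−α).
σT⁴ = 5.67×10⁻⁸·(192)⁴ = 77.05 W m⁻².
S = 4·77.05/0.72 = 428.1 W m⁻².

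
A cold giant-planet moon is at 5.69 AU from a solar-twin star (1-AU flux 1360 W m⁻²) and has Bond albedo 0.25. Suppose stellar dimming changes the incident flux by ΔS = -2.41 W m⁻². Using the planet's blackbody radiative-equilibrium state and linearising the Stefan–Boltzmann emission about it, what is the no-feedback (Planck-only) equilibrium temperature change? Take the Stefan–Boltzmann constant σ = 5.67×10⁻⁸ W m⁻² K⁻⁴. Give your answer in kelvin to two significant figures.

-1.6 K

Irradiance scales as 1/d², so S = 1360 W m⁻² × (1/5.69)² = 42.01 W m⁻².
The baseline emission temperature is T_e = 108.6 K.
TOA radiative forcing: ΔF = (1−α)ΔS/4 = 0.75·(-2.41)/4 = -0.4519 W m⁻².
Planck response: λ_P = 4σT_e³ = 4·5.67×10⁻⁸·(108.6)³ = 0.2902 W m⁻²/K.
Hence the no-feedback warming is ΔF/(4σT_e³) = -1.56 K.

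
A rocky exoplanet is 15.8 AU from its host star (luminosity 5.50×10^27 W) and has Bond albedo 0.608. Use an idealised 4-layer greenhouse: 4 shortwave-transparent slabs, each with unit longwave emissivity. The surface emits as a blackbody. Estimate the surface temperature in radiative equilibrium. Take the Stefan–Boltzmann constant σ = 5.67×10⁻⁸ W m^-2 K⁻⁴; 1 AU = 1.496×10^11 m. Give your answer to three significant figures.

d = 15.8 × 1.496×10^11 m = 2.364×10^12 m.
Spreading L over a sphere of radius d: S = 5.50×10^27/(4π·2.36×10^12²) = 78.34 W m^-2.
The effective emission temperature is T_e = [S(1−α)/(4σ)]^¼ = 107.9 K.
For an N-layer opaque stack, T_s⁴ = (N+1)T_e⁴, hence T_s = (5)^(1/4)×107.9 K = 161.3 K.

161 K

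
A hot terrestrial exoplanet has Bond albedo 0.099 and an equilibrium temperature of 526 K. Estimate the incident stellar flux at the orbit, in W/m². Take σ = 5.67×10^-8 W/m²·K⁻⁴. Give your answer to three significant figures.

19300 W/m²

Invert the energy balance for S: S = 4σT⁴/(1−α).
The emitted flux is σT⁴ = 4340 W/m².
S = 4·4340/0.901 = 19270 W/m².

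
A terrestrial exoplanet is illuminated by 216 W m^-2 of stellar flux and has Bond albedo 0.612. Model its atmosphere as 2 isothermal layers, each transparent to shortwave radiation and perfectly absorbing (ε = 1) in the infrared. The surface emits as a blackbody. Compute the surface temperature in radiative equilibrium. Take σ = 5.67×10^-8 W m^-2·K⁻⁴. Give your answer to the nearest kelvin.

182 kelvin

The effective emission temperature is T_e = [S(1−α)/(4σ)]^¼ = 138.6 K.
With N = 2 opaque layers, T_s = (N+1)^(1/4)·T_e = 3^(1/4)·138.6 = 182.5 K.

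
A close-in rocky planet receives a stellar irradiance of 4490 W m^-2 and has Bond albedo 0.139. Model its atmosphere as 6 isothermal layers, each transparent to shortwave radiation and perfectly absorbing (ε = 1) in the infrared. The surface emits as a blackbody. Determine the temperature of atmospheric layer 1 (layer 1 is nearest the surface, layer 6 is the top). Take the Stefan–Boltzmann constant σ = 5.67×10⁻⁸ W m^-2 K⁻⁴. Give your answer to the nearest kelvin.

OLR = S(1−α)/4 = 966.5 W m^-2; the top layer radiates at T_e = 361.3 K.
The net upward flux σT_e⁴ is constant between every pair of levels, so T_k⁴ = (N+1−k)T_e⁴.
With k = 1: T_1 = (6+1−1)^¼·361.3 K = 565.5 K.

566 K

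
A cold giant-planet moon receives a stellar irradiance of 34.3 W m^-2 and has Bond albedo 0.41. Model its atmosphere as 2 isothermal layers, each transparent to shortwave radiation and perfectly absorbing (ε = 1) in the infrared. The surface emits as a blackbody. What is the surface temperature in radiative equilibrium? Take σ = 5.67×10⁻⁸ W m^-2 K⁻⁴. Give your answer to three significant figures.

128 kelvin

OLR = S(1−α)/4 = 5.059 W m^-2; the top layer radiates at T_e = 97.19 K.
With N = 2 opaque layers, T_s = (N+1)^(1/4)·T_e = 3^(1/4)·97.19 = 127.9 K.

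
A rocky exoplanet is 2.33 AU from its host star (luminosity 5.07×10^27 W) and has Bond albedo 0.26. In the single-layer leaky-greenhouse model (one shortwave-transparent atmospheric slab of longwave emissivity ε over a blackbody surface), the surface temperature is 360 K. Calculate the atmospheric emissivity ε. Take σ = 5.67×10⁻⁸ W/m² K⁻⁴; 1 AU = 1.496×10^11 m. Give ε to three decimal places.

0.710

d = 2.33 × 1.496×10^11 m = 3.486×10^11 m.
S = L/(4πd²) = 3321 W/m².
Effective temperature: T_e = [S(1−α)/(4σ)]^(1/4) = 322.6 K.
Since (2−ε)/2 = (T_e/T_s)⁴ = 0.6451, ε = 0.7099.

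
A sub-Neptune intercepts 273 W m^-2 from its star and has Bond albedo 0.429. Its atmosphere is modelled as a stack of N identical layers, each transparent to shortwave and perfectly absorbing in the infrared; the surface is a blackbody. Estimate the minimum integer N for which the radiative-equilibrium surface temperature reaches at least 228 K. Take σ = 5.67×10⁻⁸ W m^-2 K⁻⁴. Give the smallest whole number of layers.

OLR = S(1−α)/4 = 38.97 W m^-2; the top layer radiates at T_e = 161.9 K.
T_s = (N+1)^(1/4)·T_e ≥ 228 K requires N+1 ≥ (T_s/T_e)⁴ = (228/161.9)⁴ = 3.932.
Rounding up, N = 3.

3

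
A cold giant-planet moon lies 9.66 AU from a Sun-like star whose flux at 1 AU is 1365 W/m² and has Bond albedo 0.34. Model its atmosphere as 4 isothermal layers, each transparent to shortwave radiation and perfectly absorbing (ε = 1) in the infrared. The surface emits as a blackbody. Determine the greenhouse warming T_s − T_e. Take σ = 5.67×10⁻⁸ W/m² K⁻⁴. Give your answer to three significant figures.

By the inverse-square law, S = 1365/9.66² = 14.63 W/m².
OLR = S(1−α)/4 = 2.414 W/m²; the top layer radiates at T_e = 80.77 K.
Surface: T_s = (5)^¼·T_e = 120.8 K.
Warming: T_s − T_e = 40.01 K.

40.0 K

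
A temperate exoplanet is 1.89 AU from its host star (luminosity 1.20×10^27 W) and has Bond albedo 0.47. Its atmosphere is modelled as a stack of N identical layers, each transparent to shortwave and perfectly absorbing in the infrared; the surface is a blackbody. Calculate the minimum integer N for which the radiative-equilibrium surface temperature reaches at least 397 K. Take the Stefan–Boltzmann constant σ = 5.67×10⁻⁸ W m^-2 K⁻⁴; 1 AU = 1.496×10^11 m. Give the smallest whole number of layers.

Orbital distance: d = 1.89 AU = 2.827×10^11 m.
Spreading L over a sphere of radius d: S = 1.20×10^27/(4π·2.83×10^11²) = 1194 W m^-2.
OLR = S(1−α)/4 = 158.3 W m^-2; the top layer radiates at T_e = 229.9 K.
Since T_s⁴ = (N+1)T_e⁴, we need N ≥ (T_s/T_e)⁴ − 1 = 7.899.
So N ≥ 7.899; the smallest integer is N = 8.

8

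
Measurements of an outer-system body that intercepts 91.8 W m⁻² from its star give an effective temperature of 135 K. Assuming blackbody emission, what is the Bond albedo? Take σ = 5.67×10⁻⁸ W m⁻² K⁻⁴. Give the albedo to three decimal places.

0.179

From σT⁴ = S(1−α)/4 we invert for α: 1−α = 4σT⁴/S.
4σT⁴ = 4·5.67×10⁻⁸·(135)⁴ = 75.33 W m⁻².
1−α = 75.33/91.80 = 0.8206, so α = 0.1794.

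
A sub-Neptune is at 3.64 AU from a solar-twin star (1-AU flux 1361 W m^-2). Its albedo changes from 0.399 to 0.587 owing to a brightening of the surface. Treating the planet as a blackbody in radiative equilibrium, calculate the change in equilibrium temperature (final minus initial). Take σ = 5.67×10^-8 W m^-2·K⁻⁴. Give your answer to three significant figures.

Irradiance scales as 1/d², so S = 1361 W m^-2 × (1/3.64)² = 102.7 W m^-2.
Before: T₁ = [102.7·0.601/(4σ)]^(1/4) = 128.4 K.
With α = 0.587, T₂ = 116.9 K.
ΔT = T₂ − T₁ = -11.50 K.

-11.5 kelvin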